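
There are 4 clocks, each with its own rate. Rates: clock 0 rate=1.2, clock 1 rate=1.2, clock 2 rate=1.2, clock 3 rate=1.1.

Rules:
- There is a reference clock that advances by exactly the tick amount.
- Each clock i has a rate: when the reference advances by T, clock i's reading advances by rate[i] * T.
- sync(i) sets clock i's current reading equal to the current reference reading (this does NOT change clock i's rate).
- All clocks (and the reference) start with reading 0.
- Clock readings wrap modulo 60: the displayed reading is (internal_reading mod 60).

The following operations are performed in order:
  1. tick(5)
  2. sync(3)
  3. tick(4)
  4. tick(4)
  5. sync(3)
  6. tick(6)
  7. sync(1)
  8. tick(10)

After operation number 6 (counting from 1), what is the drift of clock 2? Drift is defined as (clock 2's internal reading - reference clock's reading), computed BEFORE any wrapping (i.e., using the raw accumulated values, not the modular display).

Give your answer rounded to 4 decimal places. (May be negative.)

After op 1 tick(5): ref=5.0000 raw=[6.0000 6.0000 6.0000 5.5000]
After op 2 sync(3): ref=5.0000 raw=[6.0000 6.0000 6.0000 5.0000]
After op 3 tick(4): ref=9.0000 raw=[10.8000 10.8000 10.8000 9.4000]
After op 4 tick(4): ref=13.0000 raw=[15.6000 15.6000 15.6000 13.8000]
After op 5 sync(3): ref=13.0000 raw=[15.6000 15.6000 15.6000 13.0000]
After op 6 tick(6): ref=19.0000 raw=[22.8000 22.8000 22.8000 19.6000]
Drift of clock 2 after op 6: 22.8000 - 19.0000 = 3.8000

Answer: 3.8000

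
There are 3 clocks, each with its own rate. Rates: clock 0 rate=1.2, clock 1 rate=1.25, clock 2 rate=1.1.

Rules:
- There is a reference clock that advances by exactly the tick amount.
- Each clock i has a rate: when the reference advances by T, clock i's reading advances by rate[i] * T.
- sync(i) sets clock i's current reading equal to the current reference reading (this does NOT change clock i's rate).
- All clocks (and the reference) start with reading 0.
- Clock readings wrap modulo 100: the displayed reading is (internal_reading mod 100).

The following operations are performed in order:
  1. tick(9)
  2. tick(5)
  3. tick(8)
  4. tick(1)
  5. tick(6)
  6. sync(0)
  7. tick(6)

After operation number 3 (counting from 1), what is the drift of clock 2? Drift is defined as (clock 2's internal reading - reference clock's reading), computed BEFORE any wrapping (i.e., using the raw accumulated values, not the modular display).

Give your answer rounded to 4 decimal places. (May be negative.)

Answer: 2.2000

Derivation:
After op 1 tick(9): ref=9.0000 raw=[10.8000 11.2500 9.9000]
After op 2 tick(5): ref=14.0000 raw=[16.8000 17.5000 15.4000]
After op 3 tick(8): ref=22.0000 raw=[26.4000 27.5000 24.2000]
Drift of clock 2 after op 3: 24.2000 - 22.0000 = 2.2000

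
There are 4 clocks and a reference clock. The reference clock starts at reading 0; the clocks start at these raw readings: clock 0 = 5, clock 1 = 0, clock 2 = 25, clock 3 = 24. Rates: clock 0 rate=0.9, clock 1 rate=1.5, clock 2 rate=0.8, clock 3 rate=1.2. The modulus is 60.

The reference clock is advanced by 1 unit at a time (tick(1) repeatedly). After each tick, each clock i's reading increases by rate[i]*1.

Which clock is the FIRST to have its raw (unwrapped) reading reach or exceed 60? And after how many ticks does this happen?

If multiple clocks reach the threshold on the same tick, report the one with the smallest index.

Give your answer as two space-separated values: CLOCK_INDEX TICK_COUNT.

Answer: 3 30

Derivation:
clock 0: start=5, rate=0.9, needs 60-5 = 55; ticks = ceil(55/0.9) = ceil(61.1111) = 62; reading at tick 62 = 5 + 0.9*62 = 60.8000
clock 1: start=0, rate=1.5, needs 60-0 = 60; ticks = ceil(60/1.5) = ceil(40.0000) = 40; reading at tick 40 = 0 + 1.5*40 = 60.0000
clock 2: start=25, rate=0.8, needs 60-25 = 35; ticks = ceil(35/0.8) = ceil(43.7500) = 44; reading at tick 44 = 25 + 0.8*44 = 60.2000
clock 3: start=24, rate=1.2, needs 60-24 = 36; ticks = ceil(36/1.2) = ceil(30.0000) = 30; reading at tick 30 = 24 + 1.2*30 = 60.0000
Minimum tick count = 30; winners = [3]; smallest index = 3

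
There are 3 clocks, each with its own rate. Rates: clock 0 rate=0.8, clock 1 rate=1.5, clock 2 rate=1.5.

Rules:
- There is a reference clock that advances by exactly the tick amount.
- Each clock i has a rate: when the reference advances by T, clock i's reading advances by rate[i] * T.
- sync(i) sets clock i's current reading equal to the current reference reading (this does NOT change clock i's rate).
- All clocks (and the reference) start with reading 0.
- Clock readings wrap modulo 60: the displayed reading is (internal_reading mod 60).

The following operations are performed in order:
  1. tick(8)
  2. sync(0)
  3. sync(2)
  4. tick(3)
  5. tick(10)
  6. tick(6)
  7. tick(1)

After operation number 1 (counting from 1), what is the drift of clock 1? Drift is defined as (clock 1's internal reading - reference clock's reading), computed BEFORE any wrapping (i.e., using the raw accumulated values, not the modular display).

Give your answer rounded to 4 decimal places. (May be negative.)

After op 1 tick(8): ref=8.0000 raw=[6.4000 12.0000 12.0000]
Drift of clock 1 after op 1: 12.0000 - 8.0000 = 4.0000

Answer: 4.0000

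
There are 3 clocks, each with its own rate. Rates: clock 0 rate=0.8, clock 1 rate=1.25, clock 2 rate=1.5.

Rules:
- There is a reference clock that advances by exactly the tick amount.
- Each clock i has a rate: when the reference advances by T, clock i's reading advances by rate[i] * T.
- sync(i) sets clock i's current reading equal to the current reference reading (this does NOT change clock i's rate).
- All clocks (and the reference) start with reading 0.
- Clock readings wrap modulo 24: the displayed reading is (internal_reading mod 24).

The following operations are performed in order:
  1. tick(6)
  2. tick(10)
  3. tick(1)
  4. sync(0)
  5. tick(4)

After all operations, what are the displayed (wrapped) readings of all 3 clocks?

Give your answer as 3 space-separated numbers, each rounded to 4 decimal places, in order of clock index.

Answer: 20.2000 2.2500 7.5000

Derivation:
After op 1 tick(6): ref=6.0000 raw=[4.8000 7.5000 9.0000]
After op 2 tick(10): ref=16.0000 raw=[12.8000 20.0000 24.0000]
After op 3 tick(1): ref=17.0000 raw=[13.6000 21.2500 25.5000]
After op 4 sync(0): ref=17.0000 raw=[17.0000 21.2500 25.5000]
After op 5 tick(4): ref=21.0000 raw=[20.2000 26.2500 31.5000]
Wrap final raw readings (mod 24): 20.2000 mod 24 = 20.2000; 26.2500 mod 24 = 2.2500; 31.5000 mod 24 = 7.5000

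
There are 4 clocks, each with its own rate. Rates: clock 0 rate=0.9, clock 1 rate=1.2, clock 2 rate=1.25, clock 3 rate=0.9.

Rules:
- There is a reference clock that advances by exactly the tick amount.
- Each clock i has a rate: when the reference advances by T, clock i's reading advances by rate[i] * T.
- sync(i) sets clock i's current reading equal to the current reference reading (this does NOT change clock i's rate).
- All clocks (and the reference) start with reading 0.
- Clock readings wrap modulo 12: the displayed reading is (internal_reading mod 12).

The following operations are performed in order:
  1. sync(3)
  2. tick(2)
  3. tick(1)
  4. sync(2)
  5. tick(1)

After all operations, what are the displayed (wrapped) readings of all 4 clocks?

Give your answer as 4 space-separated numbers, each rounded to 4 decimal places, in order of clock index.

After op 1 sync(3): ref=0.0000 raw=[0.0000 0.0000 0.0000 0.0000]
After op 2 tick(2): ref=2.0000 raw=[1.8000 2.4000 2.5000 1.8000]
After op 3 tick(1): ref=3.0000 raw=[2.7000 3.6000 3.7500 2.7000]
After op 4 sync(2): ref=3.0000 raw=[2.7000 3.6000 3.0000 2.7000]
After op 5 tick(1): ref=4.0000 raw=[3.6000 4.8000 4.2500 3.6000]
Wrap final raw readings (mod 12): 3.6000 mod 12 = 3.6000; 4.8000 mod 12 = 4.8000; 4.2500 mod 12 = 4.2500; 3.6000 mod 12 = 3.6000

Answer: 3.6000 4.8000 4.2500 3.6000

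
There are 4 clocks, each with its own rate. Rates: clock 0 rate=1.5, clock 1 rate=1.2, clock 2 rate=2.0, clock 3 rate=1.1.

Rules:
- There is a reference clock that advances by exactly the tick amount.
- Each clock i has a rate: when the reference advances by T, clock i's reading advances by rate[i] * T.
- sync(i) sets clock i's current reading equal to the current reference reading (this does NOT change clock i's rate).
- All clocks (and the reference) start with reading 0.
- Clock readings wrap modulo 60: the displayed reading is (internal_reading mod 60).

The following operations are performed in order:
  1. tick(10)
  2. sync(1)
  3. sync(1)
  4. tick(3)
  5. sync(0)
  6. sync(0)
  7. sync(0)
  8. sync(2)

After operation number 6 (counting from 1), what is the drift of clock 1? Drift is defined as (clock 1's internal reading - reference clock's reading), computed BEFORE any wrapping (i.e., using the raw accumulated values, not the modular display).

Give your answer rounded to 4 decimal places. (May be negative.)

Answer: 0.6000

Derivation:
After op 1 tick(10): ref=10.0000 raw=[15.0000 12.0000 20.0000 11.0000]
After op 2 sync(1): ref=10.0000 raw=[15.0000 10.0000 20.0000 11.0000]
After op 3 sync(1): ref=10.0000 raw=[15.0000 10.0000 20.0000 11.0000]
After op 4 tick(3): ref=13.0000 raw=[19.5000 13.6000 26.0000 14.3000]
After op 5 sync(0): ref=13.0000 raw=[13.0000 13.6000 26.0000 14.3000]
After op 6 sync(0): ref=13.0000 raw=[13.0000 13.6000 26.0000 14.3000]
Drift of clock 1 after op 6: 13.6000 - 13.0000 = 0.6000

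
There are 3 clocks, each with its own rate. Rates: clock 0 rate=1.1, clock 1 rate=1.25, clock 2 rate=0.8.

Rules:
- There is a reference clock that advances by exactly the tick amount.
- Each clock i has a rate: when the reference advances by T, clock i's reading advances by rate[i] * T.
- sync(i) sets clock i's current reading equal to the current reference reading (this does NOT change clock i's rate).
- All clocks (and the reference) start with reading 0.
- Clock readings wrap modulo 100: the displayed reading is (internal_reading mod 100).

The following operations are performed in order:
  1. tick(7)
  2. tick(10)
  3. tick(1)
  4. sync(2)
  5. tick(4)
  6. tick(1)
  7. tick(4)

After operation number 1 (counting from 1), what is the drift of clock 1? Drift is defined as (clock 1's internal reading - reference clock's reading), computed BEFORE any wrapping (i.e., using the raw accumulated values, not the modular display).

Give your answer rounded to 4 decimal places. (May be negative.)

After op 1 tick(7): ref=7.0000 raw=[7.7000 8.7500 5.6000]
Drift of clock 1 after op 1: 8.7500 - 7.0000 = 1.7500

Answer: 1.7500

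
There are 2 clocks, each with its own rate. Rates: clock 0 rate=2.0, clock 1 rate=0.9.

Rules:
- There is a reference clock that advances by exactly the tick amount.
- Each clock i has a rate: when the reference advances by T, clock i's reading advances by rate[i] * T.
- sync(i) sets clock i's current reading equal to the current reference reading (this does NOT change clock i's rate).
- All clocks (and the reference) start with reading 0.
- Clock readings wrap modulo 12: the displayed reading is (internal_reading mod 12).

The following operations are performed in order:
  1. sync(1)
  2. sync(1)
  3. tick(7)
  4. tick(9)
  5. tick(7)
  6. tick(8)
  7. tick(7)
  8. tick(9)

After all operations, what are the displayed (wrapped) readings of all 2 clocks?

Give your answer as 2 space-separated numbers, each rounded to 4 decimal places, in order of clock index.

After op 1 sync(1): ref=0.0000 raw=[0.0000 0.0000]
After op 2 sync(1): ref=0.0000 raw=[0.0000 0.0000]
After op 3 tick(7): ref=7.0000 raw=[14.0000 6.3000]
After op 4 tick(9): ref=16.0000 raw=[32.0000 14.4000]
After op 5 tick(7): ref=23.0000 raw=[46.0000 20.7000]
After op 6 tick(8): ref=31.0000 raw=[62.0000 27.9000]
After op 7 tick(7): ref=38.0000 raw=[76.0000 34.2000]
After op 8 tick(9): ref=47.0000 raw=[94.0000 42.3000]
Wrap final raw readings (mod 12): 94.0000 mod 12 = 10.0000; 42.3000 mod 12 = 6.3000

Answer: 10.0000 6.3000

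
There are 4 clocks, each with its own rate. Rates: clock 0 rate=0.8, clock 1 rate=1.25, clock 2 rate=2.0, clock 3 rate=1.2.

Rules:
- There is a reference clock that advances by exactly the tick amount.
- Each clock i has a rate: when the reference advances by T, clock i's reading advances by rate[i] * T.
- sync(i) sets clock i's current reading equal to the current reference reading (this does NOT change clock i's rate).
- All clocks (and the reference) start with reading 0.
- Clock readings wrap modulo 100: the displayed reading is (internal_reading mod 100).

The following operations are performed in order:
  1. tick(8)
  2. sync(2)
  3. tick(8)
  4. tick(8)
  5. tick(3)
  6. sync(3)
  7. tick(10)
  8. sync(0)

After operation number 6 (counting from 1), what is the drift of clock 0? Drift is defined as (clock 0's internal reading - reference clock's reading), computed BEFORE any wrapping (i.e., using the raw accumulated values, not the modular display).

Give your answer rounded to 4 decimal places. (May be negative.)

Answer: -5.4000

Derivation:
After op 1 tick(8): ref=8.0000 raw=[6.4000 10.0000 16.0000 9.6000]
After op 2 sync(2): ref=8.0000 raw=[6.4000 10.0000 8.0000 9.6000]
After op 3 tick(8): ref=16.0000 raw=[12.8000 20.0000 24.0000 19.2000]
After op 4 tick(8): ref=24.0000 raw=[19.2000 30.0000 40.0000 28.8000]
After op 5 tick(3): ref=27.0000 raw=[21.6000 33.7500 46.0000 32.4000]
After op 6 sync(3): ref=27.0000 raw=[21.6000 33.7500 46.0000 27.0000]
Drift of clock 0 after op 6: 21.6000 - 27.0000 = -5.4000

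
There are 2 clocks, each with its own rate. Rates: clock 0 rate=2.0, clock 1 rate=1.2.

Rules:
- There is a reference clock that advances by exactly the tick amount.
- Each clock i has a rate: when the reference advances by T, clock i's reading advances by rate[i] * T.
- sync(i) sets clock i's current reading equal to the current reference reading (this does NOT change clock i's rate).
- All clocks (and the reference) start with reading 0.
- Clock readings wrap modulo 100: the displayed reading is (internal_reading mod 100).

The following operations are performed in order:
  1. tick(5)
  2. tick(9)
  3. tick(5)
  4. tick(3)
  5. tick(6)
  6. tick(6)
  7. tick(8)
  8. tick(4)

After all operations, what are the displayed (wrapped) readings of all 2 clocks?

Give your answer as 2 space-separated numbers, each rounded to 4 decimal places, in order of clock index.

After op 1 tick(5): ref=5.0000 raw=[10.0000 6.0000]
After op 2 tick(9): ref=14.0000 raw=[28.0000 16.8000]
After op 3 tick(5): ref=19.0000 raw=[38.0000 22.8000]
After op 4 tick(3): ref=22.0000 raw=[44.0000 26.4000]
After op 5 tick(6): ref=28.0000 raw=[56.0000 33.6000]
After op 6 tick(6): ref=34.0000 raw=[68.0000 40.8000]
After op 7 tick(8): ref=42.0000 raw=[84.0000 50.4000]
After op 8 tick(4): ref=46.0000 raw=[92.0000 55.2000]
Wrap final raw readings (mod 100): 92.0000 mod 100 = 92.0000; 55.2000 mod 100 = 55.2000

Answer: 92.0000 55.2000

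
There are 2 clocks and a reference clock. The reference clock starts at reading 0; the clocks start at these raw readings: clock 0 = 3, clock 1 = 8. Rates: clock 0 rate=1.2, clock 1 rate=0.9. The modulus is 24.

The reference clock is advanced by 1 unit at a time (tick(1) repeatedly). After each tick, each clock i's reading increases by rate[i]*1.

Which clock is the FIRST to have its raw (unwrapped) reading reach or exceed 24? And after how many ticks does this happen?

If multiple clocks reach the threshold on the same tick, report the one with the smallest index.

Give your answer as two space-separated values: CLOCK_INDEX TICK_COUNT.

clock 0: start=3, rate=1.2, needs 24-3 = 21; ticks = ceil(21/1.2) = ceil(17.5000) = 18; reading at tick 18 = 3 + 1.2*18 = 24.6000
clock 1: start=8, rate=0.9, needs 24-8 = 16; ticks = ceil(16/0.9) = ceil(17.7778) = 18; reading at tick 18 = 8 + 0.9*18 = 24.2000
Minimum tick count = 18; winners = [0, 1]; smallest index = 0

Answer: 0 18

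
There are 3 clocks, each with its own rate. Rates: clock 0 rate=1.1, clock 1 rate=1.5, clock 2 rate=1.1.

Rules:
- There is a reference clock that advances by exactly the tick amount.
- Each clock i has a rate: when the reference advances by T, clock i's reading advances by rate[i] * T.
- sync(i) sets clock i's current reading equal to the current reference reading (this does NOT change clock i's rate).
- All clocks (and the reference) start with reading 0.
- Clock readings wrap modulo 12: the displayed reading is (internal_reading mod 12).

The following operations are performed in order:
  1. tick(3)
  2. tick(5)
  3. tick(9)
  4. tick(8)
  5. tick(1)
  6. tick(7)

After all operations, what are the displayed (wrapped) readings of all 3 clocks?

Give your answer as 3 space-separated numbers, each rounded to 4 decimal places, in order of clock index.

Answer: 0.3000 1.5000 0.3000

Derivation:
After op 1 tick(3): ref=3.0000 raw=[3.3000 4.5000 3.3000]
After op 2 tick(5): ref=8.0000 raw=[8.8000 12.0000 8.8000]
After op 3 tick(9): ref=17.0000 raw=[18.7000 25.5000 18.7000]
After op 4 tick(8): ref=25.0000 raw=[27.5000 37.5000 27.5000]
After op 5 tick(1): ref=26.0000 raw=[28.6000 39.0000 28.6000]
After op 6 tick(7): ref=33.0000 raw=[36.3000 49.5000 36.3000]
Wrap final raw readings (mod 12): 36.3000 mod 12 = 0.3000; 49.5000 mod 12 = 1.5000; 36.3000 mod 12 = 0.3000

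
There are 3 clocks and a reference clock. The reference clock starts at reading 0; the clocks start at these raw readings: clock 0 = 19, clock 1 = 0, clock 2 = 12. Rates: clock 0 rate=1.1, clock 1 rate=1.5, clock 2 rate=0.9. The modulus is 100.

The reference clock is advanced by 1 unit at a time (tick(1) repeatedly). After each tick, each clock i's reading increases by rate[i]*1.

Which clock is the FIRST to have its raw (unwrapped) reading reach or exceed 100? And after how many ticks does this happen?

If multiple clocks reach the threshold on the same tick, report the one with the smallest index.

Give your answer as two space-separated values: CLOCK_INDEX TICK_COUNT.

clock 0: start=19, rate=1.1, needs 100-19 = 81; ticks = ceil(81/1.1) = ceil(73.6364) = 74; reading at tick 74 = 19 + 1.1*74 = 100.4000
clock 1: start=0, rate=1.5, needs 100-0 = 100; ticks = ceil(100/1.5) = ceil(66.6667) = 67; reading at tick 67 = 0 + 1.5*67 = 100.5000
clock 2: start=12, rate=0.9, needs 100-12 = 88; ticks = ceil(88/0.9) = ceil(97.7778) = 98; reading at tick 98 = 12 + 0.9*98 = 100.2000
Minimum tick count = 67; winners = [1]; smallest index = 1

Answer: 1 67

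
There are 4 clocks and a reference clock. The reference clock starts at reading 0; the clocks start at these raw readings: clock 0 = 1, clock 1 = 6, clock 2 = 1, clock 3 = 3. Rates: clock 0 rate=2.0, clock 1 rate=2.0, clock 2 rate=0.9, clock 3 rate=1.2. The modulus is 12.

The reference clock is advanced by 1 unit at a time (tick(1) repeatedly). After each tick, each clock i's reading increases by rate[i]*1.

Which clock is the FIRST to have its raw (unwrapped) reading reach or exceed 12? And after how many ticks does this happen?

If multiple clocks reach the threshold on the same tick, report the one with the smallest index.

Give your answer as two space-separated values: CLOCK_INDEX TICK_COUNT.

clock 0: start=1, rate=2.0, needs 12-1 = 11; ticks = ceil(11/2.0) = ceil(5.5000) = 6; reading at tick 6 = 1 + 2.0*6 = 13.0000
clock 1: start=6, rate=2.0, needs 12-6 = 6; ticks = ceil(6/2.0) = ceil(3.0000) = 3; reading at tick 3 = 6 + 2.0*3 = 12.0000
clock 2: start=1, rate=0.9, needs 12-1 = 11; ticks = ceil(11/0.9) = ceil(12.2222) = 13; reading at tick 13 = 1 + 0.9*13 = 12.7000
clock 3: start=3, rate=1.2, needs 12-3 = 9; ticks = ceil(9/1.2) = ceil(7.5000) = 8; reading at tick 8 = 3 + 1.2*8 = 12.6000
Minimum tick count = 3; winners = [1]; smallest index = 1

Answer: 1 3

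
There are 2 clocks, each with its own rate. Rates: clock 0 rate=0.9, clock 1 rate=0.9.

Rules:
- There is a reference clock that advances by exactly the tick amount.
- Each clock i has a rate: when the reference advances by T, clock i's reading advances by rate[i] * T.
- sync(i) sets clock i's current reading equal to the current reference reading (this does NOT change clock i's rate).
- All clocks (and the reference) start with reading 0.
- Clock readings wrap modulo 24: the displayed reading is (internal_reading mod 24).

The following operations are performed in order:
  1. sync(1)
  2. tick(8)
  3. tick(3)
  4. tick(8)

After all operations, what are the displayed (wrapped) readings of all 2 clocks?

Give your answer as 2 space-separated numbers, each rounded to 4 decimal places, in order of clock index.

Answer: 17.1000 17.1000

Derivation:
After op 1 sync(1): ref=0.0000 raw=[0.0000 0.0000]
After op 2 tick(8): ref=8.0000 raw=[7.2000 7.2000]
After op 3 tick(3): ref=11.0000 raw=[9.9000 9.9000]
After op 4 tick(8): ref=19.0000 raw=[17.1000 17.1000]
Wrap final raw readings (mod 24): 17.1000 mod 24 = 17.1000; 17.1000 mod 24 = 17.1000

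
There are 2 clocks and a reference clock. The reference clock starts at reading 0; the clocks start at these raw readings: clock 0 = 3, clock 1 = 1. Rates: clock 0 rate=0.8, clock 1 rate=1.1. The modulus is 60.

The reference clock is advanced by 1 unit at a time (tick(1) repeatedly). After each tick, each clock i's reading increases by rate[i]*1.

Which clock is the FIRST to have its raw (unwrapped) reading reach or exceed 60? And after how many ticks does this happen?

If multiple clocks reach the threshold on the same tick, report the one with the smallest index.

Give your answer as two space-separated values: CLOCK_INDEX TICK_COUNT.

Answer: 1 54

Derivation:
clock 0: start=3, rate=0.8, needs 60-3 = 57; ticks = ceil(57/0.8) = ceil(71.2500) = 72; reading at tick 72 = 3 + 0.8*72 = 60.6000
clock 1: start=1, rate=1.1, needs 60-1 = 59; ticks = ceil(59/1.1) = ceil(53.6364) = 54; reading at tick 54 = 1 + 1.1*54 = 60.4000
Minimum tick count = 54; winners = [1]; smallest index = 1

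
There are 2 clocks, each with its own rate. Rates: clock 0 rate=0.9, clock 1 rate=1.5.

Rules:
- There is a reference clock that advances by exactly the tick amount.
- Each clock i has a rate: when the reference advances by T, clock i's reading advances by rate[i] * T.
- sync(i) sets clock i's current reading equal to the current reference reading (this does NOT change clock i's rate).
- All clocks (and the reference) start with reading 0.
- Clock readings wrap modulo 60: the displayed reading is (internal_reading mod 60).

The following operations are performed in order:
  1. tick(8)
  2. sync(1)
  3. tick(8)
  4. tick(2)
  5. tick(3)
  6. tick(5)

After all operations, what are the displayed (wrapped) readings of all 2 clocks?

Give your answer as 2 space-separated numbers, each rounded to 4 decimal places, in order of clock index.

After op 1 tick(8): ref=8.0000 raw=[7.2000 12.0000]
After op 2 sync(1): ref=8.0000 raw=[7.2000 8.0000]
After op 3 tick(8): ref=16.0000 raw=[14.4000 20.0000]
After op 4 tick(2): ref=18.0000 raw=[16.2000 23.0000]
After op 5 tick(3): ref=21.0000 raw=[18.9000 27.5000]
After op 6 tick(5): ref=26.0000 raw=[23.4000 35.0000]
Wrap final raw readings (mod 60): 23.4000 mod 60 = 23.4000; 35.0000 mod 60 = 35.0000

Answer: 23.4000 35.0000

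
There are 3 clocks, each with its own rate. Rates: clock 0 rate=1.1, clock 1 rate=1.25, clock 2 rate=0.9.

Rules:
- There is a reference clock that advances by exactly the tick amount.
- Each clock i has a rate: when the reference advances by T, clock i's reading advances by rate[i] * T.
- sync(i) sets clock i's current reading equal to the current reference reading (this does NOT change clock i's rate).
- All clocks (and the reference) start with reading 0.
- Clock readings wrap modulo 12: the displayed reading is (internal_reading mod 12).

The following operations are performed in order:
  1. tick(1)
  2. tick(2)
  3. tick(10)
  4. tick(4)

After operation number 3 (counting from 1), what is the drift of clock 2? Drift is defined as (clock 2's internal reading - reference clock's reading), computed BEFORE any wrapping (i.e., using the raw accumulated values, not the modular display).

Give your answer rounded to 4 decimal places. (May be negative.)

Answer: -1.3000

Derivation:
After op 1 tick(1): ref=1.0000 raw=[1.1000 1.2500 0.9000]
After op 2 tick(2): ref=3.0000 raw=[3.3000 3.7500 2.7000]
After op 3 tick(10): ref=13.0000 raw=[14.3000 16.2500 11.7000]
Drift of clock 2 after op 3: 11.7000 - 13.0000 = -1.3000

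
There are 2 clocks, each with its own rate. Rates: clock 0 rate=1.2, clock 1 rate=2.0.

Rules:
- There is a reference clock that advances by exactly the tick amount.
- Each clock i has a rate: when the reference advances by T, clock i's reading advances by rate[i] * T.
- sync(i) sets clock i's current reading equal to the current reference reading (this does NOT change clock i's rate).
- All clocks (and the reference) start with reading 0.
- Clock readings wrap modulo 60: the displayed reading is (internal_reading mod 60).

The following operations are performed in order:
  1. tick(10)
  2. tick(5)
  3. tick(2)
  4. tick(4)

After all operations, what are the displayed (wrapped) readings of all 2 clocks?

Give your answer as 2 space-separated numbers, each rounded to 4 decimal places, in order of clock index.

After op 1 tick(10): ref=10.0000 raw=[12.0000 20.0000]
After op 2 tick(5): ref=15.0000 raw=[18.0000 30.0000]
After op 3 tick(2): ref=17.0000 raw=[20.4000 34.0000]
After op 4 tick(4): ref=21.0000 raw=[25.2000 42.0000]
Wrap final raw readings (mod 60): 25.2000 mod 60 = 25.2000; 42.0000 mod 60 = 42.0000

Answer: 25.2000 42.0000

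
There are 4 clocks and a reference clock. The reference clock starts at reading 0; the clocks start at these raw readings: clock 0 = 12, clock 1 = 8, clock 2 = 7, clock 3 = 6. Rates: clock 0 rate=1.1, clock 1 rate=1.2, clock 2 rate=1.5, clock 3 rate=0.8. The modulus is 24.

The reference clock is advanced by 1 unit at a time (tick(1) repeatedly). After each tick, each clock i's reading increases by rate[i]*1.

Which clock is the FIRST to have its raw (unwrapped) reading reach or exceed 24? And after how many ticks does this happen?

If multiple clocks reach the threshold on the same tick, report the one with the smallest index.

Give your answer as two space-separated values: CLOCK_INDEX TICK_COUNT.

clock 0: start=12, rate=1.1, needs 24-12 = 12; ticks = ceil(12/1.1) = ceil(10.9091) = 11; reading at tick 11 = 12 + 1.1*11 = 24.1000
clock 1: start=8, rate=1.2, needs 24-8 = 16; ticks = ceil(16/1.2) = ceil(13.3333) = 14; reading at tick 14 = 8 + 1.2*14 = 24.8000
clock 2: start=7, rate=1.5, needs 24-7 = 17; ticks = ceil(17/1.5) = ceil(11.3333) = 12; reading at tick 12 = 7 + 1.5*12 = 25.0000
clock 3: start=6, rate=0.8, needs 24-6 = 18; ticks = ceil(18/0.8) = ceil(22.5000) = 23; reading at tick 23 = 6 + 0.8*23 = 24.4000
Minimum tick count = 11; winners = [0]; smallest index = 0

Answer: 0 11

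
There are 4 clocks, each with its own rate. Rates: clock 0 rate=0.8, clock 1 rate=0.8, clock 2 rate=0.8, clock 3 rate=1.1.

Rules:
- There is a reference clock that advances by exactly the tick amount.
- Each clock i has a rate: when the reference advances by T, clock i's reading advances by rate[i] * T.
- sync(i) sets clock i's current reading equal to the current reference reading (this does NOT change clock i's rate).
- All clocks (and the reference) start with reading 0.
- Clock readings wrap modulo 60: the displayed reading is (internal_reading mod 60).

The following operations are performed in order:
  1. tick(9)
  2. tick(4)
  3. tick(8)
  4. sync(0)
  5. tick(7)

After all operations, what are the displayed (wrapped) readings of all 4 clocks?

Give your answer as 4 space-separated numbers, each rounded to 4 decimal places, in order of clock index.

Answer: 26.6000 22.4000 22.4000 30.8000

Derivation:
After op 1 tick(9): ref=9.0000 raw=[7.2000 7.2000 7.2000 9.9000]
After op 2 tick(4): ref=13.0000 raw=[10.4000 10.4000 10.4000 14.3000]
After op 3 tick(8): ref=21.0000 raw=[16.8000 16.8000 16.8000 23.1000]
After op 4 sync(0): ref=21.0000 raw=[21.0000 16.8000 16.8000 23.1000]
After op 5 tick(7): ref=28.0000 raw=[26.6000 22.4000 22.4000 30.8000]
Wrap final raw readings (mod 60): 26.6000 mod 60 = 26.6000; 22.4000 mod 60 = 22.4000; 22.4000 mod 60 = 22.4000; 30.8000 mod 60 = 30.8000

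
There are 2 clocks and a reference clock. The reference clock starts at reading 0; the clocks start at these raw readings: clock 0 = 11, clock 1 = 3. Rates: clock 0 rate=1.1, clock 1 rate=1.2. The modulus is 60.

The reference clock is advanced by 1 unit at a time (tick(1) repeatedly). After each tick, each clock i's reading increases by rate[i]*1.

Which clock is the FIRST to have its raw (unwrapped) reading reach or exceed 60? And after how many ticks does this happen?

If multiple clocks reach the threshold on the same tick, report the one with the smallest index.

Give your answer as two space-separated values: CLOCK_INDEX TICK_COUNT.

clock 0: start=11, rate=1.1, needs 60-11 = 49; ticks = ceil(49/1.1) = ceil(44.5455) = 45; reading at tick 45 = 11 + 1.1*45 = 60.5000
clock 1: start=3, rate=1.2, needs 60-3 = 57; ticks = ceil(57/1.2) = ceil(47.5000) = 48; reading at tick 48 = 3 + 1.2*48 = 60.6000
Minimum tick count = 45; winners = [0]; smallest index = 0

Answer: 0 45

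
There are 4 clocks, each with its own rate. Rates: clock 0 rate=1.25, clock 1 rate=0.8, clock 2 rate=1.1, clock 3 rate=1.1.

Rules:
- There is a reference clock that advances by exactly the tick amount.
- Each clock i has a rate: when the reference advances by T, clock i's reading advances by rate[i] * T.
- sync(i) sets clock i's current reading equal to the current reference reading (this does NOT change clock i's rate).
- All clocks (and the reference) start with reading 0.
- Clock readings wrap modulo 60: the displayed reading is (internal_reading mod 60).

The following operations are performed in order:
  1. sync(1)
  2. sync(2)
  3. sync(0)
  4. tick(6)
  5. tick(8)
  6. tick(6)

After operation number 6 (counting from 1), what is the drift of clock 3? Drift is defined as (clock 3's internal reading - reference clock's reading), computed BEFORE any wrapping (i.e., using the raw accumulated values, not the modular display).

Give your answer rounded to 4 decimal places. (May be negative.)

After op 1 sync(1): ref=0.0000 raw=[0.0000 0.0000 0.0000 0.0000]
After op 2 sync(2): ref=0.0000 raw=[0.0000 0.0000 0.0000 0.0000]
After op 3 sync(0): ref=0.0000 raw=[0.0000 0.0000 0.0000 0.0000]
After op 4 tick(6): ref=6.0000 raw=[7.5000 4.8000 6.6000 6.6000]
After op 5 tick(8): ref=14.0000 raw=[17.5000 11.2000 15.4000 15.4000]
After op 6 tick(6): ref=20.0000 raw=[25.0000 16.0000 22.0000 22.0000]
Drift of clock 3 after op 6: 22.0000 - 20.0000 = 2.0000

Answer: 2.0000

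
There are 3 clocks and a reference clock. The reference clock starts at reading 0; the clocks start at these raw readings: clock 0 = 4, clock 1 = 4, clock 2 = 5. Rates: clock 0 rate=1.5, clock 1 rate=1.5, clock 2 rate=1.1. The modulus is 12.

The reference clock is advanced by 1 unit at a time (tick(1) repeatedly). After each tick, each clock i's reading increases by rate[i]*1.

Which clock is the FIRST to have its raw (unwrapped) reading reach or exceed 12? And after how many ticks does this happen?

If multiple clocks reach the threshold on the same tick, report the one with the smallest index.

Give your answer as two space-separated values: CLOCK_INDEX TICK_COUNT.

clock 0: start=4, rate=1.5, needs 12-4 = 8; ticks = ceil(8/1.5) = ceil(5.3333) = 6; reading at tick 6 = 4 + 1.5*6 = 13.0000
clock 1: start=4, rate=1.5, needs 12-4 = 8; ticks = ceil(8/1.5) = ceil(5.3333) = 6; reading at tick 6 = 4 + 1.5*6 = 13.0000
clock 2: start=5, rate=1.1, needs 12-5 = 7; ticks = ceil(7/1.1) = ceil(6.3636) = 7; reading at tick 7 = 5 + 1.1*7 = 12.7000
Minimum tick count = 6; winners = [0, 1]; smallest index = 0

Answer: 0 6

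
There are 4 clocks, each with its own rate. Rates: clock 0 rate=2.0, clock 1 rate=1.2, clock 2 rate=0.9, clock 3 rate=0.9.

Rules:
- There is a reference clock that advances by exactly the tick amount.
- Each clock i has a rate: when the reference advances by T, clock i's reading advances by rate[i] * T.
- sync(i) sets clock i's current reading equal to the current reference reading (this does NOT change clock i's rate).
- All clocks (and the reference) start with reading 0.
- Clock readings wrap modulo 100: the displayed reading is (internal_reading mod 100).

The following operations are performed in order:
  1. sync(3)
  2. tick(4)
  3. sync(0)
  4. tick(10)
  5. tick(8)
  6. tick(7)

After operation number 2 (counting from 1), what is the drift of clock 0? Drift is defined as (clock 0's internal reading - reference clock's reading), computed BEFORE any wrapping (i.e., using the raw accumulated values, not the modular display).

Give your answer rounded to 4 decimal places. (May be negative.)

After op 1 sync(3): ref=0.0000 raw=[0.0000 0.0000 0.0000 0.0000]
After op 2 tick(4): ref=4.0000 raw=[8.0000 4.8000 3.6000 3.6000]
Drift of clock 0 after op 2: 8.0000 - 4.0000 = 4.0000

Answer: 4.0000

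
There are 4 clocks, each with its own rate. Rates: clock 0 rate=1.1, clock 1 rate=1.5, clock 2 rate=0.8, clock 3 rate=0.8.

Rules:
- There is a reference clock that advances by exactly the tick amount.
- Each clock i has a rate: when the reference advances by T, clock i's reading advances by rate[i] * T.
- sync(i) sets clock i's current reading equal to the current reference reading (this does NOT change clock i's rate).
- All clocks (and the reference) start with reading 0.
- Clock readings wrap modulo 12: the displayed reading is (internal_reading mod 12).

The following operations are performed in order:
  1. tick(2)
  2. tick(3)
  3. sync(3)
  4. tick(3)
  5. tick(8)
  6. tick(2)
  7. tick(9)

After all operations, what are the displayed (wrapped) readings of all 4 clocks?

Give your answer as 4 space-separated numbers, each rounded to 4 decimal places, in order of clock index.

After op 1 tick(2): ref=2.0000 raw=[2.2000 3.0000 1.6000 1.6000]
After op 2 tick(3): ref=5.0000 raw=[5.5000 7.5000 4.0000 4.0000]
After op 3 sync(3): ref=5.0000 raw=[5.5000 7.5000 4.0000 5.0000]
After op 4 tick(3): ref=8.0000 raw=[8.8000 12.0000 6.4000 7.4000]
After op 5 tick(8): ref=16.0000 raw=[17.6000 24.0000 12.8000 13.8000]
After op 6 tick(2): ref=18.0000 raw=[19.8000 27.0000 14.4000 15.4000]
After op 7 tick(9): ref=27.0000 raw=[29.7000 40.5000 21.6000 22.6000]
Wrap final raw readings (mod 12): 29.7000 mod 12 = 5.7000; 40.5000 mod 12 = 4.5000; 21.6000 mod 12 = 9.6000; 22.6000 mod 12 = 10.6000

Answer: 5.7000 4.5000 9.6000 10.6000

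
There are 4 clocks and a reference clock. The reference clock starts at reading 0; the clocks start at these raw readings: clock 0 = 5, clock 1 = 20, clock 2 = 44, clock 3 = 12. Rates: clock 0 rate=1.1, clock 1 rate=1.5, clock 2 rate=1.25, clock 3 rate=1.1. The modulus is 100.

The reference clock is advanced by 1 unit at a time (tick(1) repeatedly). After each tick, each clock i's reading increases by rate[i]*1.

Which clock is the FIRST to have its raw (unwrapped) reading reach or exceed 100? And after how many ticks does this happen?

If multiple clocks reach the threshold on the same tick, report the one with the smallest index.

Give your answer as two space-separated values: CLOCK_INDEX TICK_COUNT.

Answer: 2 45

Derivation:
clock 0: start=5, rate=1.1, needs 100-5 = 95; ticks = ceil(95/1.1) = ceil(86.3636) = 87; reading at tick 87 = 5 + 1.1*87 = 100.7000
clock 1: start=20, rate=1.5, needs 100-20 = 80; ticks = ceil(80/1.5) = ceil(53.3333) = 54; reading at tick 54 = 20 + 1.5*54 = 101.0000
clock 2: start=44, rate=1.25, needs 100-44 = 56; ticks = ceil(56/1.25) = ceil(44.8000) = 45; reading at tick 45 = 44 + 1.25*45 = 100.2500
clock 3: start=12, rate=1.1, needs 100-12 = 88; ticks = ceil(88/1.1) = ceil(80.0000) = 80; reading at tick 80 = 12 + 1.1*80 = 100.0000
Minimum tick count = 45; winners = [2]; smallest index = 2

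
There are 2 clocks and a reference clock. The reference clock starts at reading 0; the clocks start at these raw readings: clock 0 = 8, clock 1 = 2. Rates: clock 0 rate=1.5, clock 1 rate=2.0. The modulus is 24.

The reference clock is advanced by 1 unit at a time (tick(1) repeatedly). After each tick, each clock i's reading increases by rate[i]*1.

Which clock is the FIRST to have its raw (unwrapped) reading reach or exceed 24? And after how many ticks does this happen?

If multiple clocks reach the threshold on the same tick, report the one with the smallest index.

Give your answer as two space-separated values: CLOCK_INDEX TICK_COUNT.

Answer: 0 11

Derivation:
clock 0: start=8, rate=1.5, needs 24-8 = 16; ticks = ceil(16/1.5) = ceil(10.6667) = 11; reading at tick 11 = 8 + 1.5*11 = 24.5000
clock 1: start=2, rate=2.0, needs 24-2 = 22; ticks = ceil(22/2.0) = ceil(11.0000) = 11; reading at tick 11 = 2 + 2.0*11 = 24.0000
Minimum tick count = 11; winners = [0, 1]; smallest index = 0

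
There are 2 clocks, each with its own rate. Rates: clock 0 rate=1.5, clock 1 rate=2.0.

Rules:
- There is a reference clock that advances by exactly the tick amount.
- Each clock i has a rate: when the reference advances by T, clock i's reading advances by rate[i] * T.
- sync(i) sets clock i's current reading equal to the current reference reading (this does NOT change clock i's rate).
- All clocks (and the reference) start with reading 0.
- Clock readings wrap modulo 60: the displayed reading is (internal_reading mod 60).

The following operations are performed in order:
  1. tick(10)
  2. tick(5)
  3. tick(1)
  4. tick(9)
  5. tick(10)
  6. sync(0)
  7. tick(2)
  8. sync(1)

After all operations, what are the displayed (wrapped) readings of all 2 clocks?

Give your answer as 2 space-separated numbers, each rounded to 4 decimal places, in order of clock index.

Answer: 38.0000 37.0000

Derivation:
After op 1 tick(10): ref=10.0000 raw=[15.0000 20.0000]
After op 2 tick(5): ref=15.0000 raw=[22.5000 30.0000]
After op 3 tick(1): ref=16.0000 raw=[24.0000 32.0000]
After op 4 tick(9): ref=25.0000 raw=[37.5000 50.0000]
After op 5 tick(10): ref=35.0000 raw=[52.5000 70.0000]
After op 6 sync(0): ref=35.0000 raw=[35.0000 70.0000]
After op 7 tick(2): ref=37.0000 raw=[38.0000 74.0000]
After op 8 sync(1): ref=37.0000 raw=[38.0000 37.0000]
Wrap final raw readings (mod 60): 38.0000 mod 60 = 38.0000; 37.0000 mod 60 = 37.0000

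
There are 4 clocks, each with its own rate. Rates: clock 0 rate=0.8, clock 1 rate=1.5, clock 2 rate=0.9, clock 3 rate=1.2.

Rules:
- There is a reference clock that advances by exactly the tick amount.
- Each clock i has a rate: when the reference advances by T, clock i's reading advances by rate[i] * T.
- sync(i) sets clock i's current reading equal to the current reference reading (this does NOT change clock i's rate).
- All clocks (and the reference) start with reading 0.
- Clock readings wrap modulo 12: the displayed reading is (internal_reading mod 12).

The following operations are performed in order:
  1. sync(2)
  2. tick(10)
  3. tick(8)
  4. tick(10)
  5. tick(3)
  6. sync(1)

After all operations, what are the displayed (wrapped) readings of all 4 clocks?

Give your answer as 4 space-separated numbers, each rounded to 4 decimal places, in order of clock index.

After op 1 sync(2): ref=0.0000 raw=[0.0000 0.0000 0.0000 0.0000]
After op 2 tick(10): ref=10.0000 raw=[8.0000 15.0000 9.0000 12.0000]
After op 3 tick(8): ref=18.0000 raw=[14.4000 27.0000 16.2000 21.6000]
After op 4 tick(10): ref=28.0000 raw=[22.4000 42.0000 25.2000 33.6000]
After op 5 tick(3): ref=31.0000 raw=[24.8000 46.5000 27.9000 37.2000]
After op 6 sync(1): ref=31.0000 raw=[24.8000 31.0000 27.9000 37.2000]
Wrap final raw readings (mod 12): 24.8000 mod 12 = 0.8000; 31.0000 mod 12 = 7.0000; 27.9000 mod 12 = 3.9000; 37.2000 mod 12 = 1.2000

Answer: 0.8000 7.0000 3.9000 1.2000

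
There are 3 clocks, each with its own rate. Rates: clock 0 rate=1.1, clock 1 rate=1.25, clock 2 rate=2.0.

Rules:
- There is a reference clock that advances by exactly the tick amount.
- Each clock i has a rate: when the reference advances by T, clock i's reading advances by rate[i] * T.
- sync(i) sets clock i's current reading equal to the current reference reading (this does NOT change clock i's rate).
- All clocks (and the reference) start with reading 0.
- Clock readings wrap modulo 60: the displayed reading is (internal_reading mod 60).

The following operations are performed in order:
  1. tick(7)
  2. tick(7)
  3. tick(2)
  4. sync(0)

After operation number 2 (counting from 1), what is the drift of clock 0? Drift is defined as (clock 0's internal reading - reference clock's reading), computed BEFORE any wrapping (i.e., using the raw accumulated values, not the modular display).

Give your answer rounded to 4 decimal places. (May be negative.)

Answer: 1.4000

Derivation:
After op 1 tick(7): ref=7.0000 raw=[7.7000 8.7500 14.0000]
After op 2 tick(7): ref=14.0000 raw=[15.4000 17.5000 28.0000]
Drift of clock 0 after op 2: 15.4000 - 14.0000 = 1.4000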